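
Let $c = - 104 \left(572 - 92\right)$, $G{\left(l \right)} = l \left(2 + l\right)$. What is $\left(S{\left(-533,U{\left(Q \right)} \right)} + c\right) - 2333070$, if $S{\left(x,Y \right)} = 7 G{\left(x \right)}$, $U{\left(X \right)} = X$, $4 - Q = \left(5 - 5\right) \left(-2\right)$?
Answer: $-401829$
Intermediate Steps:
$Q = 4$ ($Q = 4 - \left(5 - 5\right) \left(-2\right) = 4 - 0 \left(-2\right) = 4 - 0 = 4 + 0 = 4$)
$S{\left(x,Y \right)} = 7 x \left(2 + x\right)$
$c = -49920$ ($c = \left(-104\right) 480 = -49920$)
$\left(S{\left(-533,U{\left(Q \right)} \right)} + c\right) - 2333070 = \left(7 \left(-533\right) \left(2 - 533\right) - 49920\right) - 2333070 = \left(7 \left(-533\right) \left(-531\right) - 49920\right) - 2333070 = \left(1981161 - 49920\right) - 2333070 = 1931241 - 2333070 = -401829$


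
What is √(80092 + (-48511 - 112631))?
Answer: 5*I*√3242 ≈ 284.69*I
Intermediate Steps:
√(80092 + (-48511 - 112631)) = √(80092 - 161142) = √(-81050) = 5*I*√3242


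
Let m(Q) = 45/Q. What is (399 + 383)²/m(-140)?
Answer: -17122672/9 ≈ -1.9025e+6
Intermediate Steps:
(399 + 383)²/m(-140) = (399 + 383)²/((45/(-140))) = 782²/((45*(-1/140))) = 611524/(-9/28) = 611524*(-28/9) = -17122672/9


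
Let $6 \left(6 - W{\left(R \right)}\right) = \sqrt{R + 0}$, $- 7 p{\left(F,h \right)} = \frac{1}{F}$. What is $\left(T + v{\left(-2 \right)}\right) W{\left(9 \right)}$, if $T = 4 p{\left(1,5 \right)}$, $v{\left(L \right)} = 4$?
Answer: $\frac{132}{7} \approx 18.857$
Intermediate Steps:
$p{\left(F,h \right)} = - \frac{1}{7 F}$
$W{\left(R \right)} = 6 - \frac{\sqrt{R}}{6}$ ($W{\left(R \right)} = 6 - \frac{\sqrt{R + 0}}{6} = 6 - \frac{\sqrt{R}}{6}$)
$T = - \frac{4}{7}$ ($T = 4 \left(- \frac{1}{7 \cdot 1}\right) = 4 \left(\left(- \frac{1}{7}\right) 1\right) = 4 \left(- \frac{1}{7}\right) = - \frac{4}{7} \approx -0.57143$)
$\left(T + v{\left(-2 \right)}\right) W{\left(9 \right)} = \left(- \frac{4}{7} + 4\right) \left(6 - \frac{\sqrt{9}}{6}\right) = \frac{24 \left(6 - \frac{1}{2}\right)}{7} = \frac{24}{7} \cdot \frac{11}{2} = \frac{132}{7}$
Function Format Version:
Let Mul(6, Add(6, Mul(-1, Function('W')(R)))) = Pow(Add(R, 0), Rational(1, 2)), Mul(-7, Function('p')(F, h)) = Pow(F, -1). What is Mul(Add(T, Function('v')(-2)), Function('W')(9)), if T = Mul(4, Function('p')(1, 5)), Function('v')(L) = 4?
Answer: Rational(132, 7) ≈ 18.857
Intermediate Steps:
Function('p')(F, h) = Mul(Rational(-1, 7), Pow(F, -1))
Function('W')(R) = Add(6, Mul(Rational(-1, 6), Pow(R, Rational(1, 2)))) (Function('W')(R) = Add(6, Mul(Rational(-1, 6), Pow(Add(R, 0), Rational(1, 2)))) = Add(6, Mul(Rational(-1, 6), Pow(R, Rational(1, 2)))))
T = Rational(-4, 7) (T = Mul(4, Mul(Rational(-1, 7), Pow(1, -1))) = Mul(4, Mul(Rational(-1, 7), 1)) = Mul(4, Rational(-1, 7)) = Rational(-4, 7) ≈ -0.57143)
Mul(Add(T, Function('v')(-2)), Function('W')(9)) = Mul(Add(Rational(-4, 7), 4), Add(6, Mul(Rational(-1, 6), Pow(9, Rational(1, 2))))) = Mul(Rational(24, 7), Add(6, Mul(Rational(-1, 6), 3))) = Mul(Rational(24, 7), Add(6, Rational(-1, 2))) = Mul(Rational(24, 7), Rational(11, 2)) = Rational(132, 7)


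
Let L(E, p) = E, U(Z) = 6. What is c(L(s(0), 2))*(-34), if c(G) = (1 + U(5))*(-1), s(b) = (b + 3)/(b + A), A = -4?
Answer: 238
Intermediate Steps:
s(b) = (3 + b)/(-4 + b) (s(b) = (b + 3)/(b - 4) = (3 + b)/(-4 + b))
c(G) = -7 (c(G) = (1 + 6)*(-1) = 7*(-1) = -7)
c(L(s(0), 2))*(-34) = -7*(-34) = 238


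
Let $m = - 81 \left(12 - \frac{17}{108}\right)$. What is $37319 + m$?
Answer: $\frac{145439}{4} \approx 36360.0$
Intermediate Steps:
$m = - \frac{3837}{4}$ ($m = - 81 \left(12 - \frac{17}{108}\right) = \left(-81\right) \frac{1279}{108} = - \frac{3837}{4} \approx -959.25$)
$37319 + m = 37319 - \frac{3837}{4} = \frac{145439}{4}$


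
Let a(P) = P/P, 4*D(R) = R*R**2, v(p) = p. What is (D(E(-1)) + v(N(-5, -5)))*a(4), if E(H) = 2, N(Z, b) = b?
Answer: -3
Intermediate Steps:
D(R) = R**3/4 (D(R) = (R*R**2)/4 = R**3/4)
a(P) = 1
(D(E(-1)) + v(N(-5, -5)))*a(4) = ((1/4)*2**3 - 5)*1 = ((1/4)*8 - 5)*1 = (2 - 5)*1 = -3*1 = -3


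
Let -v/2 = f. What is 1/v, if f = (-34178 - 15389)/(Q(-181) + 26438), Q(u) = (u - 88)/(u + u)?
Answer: 9570825/35886508 ≈ 0.26670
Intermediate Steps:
Q(u) = (-88 + u)/(2*u) (Q(u) = (-88 + u)/((2*u)) = (-88 + u)*(1/(2*u)) = (-88 + u)/(2*u))
f = -17943254/9570825 (f = (-34178 - 15389)/((1/2)*(-88 - 181)/(-181) + 26438) = -49567/((1/2)*(-1/181)*(-269) + 26438) = -49567/(269/362 + 26438) = -49567/9570825/362 = -49567*362/9570825 = -17943254/9570825 ≈ -1.8748)
v = 35886508/9570825 (v = -2*(-17943254/9570825) = 35886508/9570825 ≈ 3.7496)
1/v = 1/(35886508/9570825) = 9570825/35886508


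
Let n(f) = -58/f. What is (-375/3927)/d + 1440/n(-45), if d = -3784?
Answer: 160485498025/143644424 ≈ 1117.2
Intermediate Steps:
(-375/3927)/d + 1440/n(-45) = -375/3927/(-3784) + 1440/((-58/(-45))) = -375*1/3927*(-1/3784) + 1440/((-58*(-1/45))) = -125/1309*(-1/3784) + 1440/(58/45) = 125/4953256 + 1440*(45/58) = 125/4953256 + 32400/29 = 160485498025/143644424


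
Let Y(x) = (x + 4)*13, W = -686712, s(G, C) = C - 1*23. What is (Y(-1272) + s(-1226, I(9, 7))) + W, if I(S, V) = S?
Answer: -703210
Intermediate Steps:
s(G, C) = -23 + C (s(G, C) = C - 23 = -23 + C)
Y(x) = 52 + 13*x (Y(x) = (4 + x)*13 = 52 + 13*x)
(Y(-1272) + s(-1226, I(9, 7))) + W = ((52 + 13*(-1272)) + (-23 + 9)) - 686712 = ((52 - 16536) - 14) - 686712 = (-16484 - 14) - 686712 = -16498 - 686712 = -703210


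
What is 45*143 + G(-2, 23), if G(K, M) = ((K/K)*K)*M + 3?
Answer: 6392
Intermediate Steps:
G(K, M) = 3 + K*M (G(K, M) = (1*K)*M + 3 = K*M + 3 = 3 + K*M)
45*143 + G(-2, 23) = 45*143 + (3 - 2*23) = 6435 + (3 - 46) = 6435 - 43 = 6392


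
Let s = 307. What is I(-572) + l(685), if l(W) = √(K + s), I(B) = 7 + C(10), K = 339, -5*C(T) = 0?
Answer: 7 + √646 ≈ 32.417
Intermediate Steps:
C(T) = 0 (C(T) = -⅕*0 = 0)
I(B) = 7 (I(B) = 7 + 0 = 7)
l(W) = √646 (l(W) = √(339 + 307) = √646)
I(-572) + l(685) = 7 + √646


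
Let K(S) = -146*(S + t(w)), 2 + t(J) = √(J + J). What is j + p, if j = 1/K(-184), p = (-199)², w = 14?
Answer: 99931697957/2523464 + √7/2523464 ≈ 39601.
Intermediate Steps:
t(J) = -2 + √2*√J (t(J) = -2 + √(J + J) = -2 + √(2*J) = -2 + √2*√J)
K(S) = 292 - 292*√7 - 146*S (K(S) = -146*(S + (-2 + √2*√14)) = -146*(S + (-2 + 2*√7)) = -146*(-2 + S + 2*√7) = 292 - 292*√7 - 146*S)
p = 39601
j = 1/(27156 - 292*√7) (j = 1/(292 - 292*√7 - 146*(-184)) = 1/(292 - 292*√7 + 26864) = 1/(27156 - 292*√7) ≈ 3.7903e-5)
j + p = (93/2523464 + √7/2523464) + 39601 = 99931697957/2523464 + √7/2523464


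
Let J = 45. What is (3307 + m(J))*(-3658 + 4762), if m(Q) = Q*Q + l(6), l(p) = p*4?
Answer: 5913024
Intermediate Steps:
l(p) = 4*p
m(Q) = 24 + Q**2 (m(Q) = Q*Q + 4*6 = Q**2 + 24 = 24 + Q**2)
(3307 + m(J))*(-3658 + 4762) = (3307 + (24 + 45**2))*(-3658 + 4762) = (3307 + (24 + 2025))*1104 = (3307 + 2049)*1104 = 5356*1104 = 5913024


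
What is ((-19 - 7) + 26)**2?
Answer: 0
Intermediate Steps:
((-19 - 7) + 26)**2 = (-26 + 26)**2 = 0**2 = 0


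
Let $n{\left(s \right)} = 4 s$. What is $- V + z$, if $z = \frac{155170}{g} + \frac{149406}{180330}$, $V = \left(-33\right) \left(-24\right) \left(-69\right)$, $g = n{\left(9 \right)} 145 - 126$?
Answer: $\frac{4185704285102}{76550085} \approx 54679.0$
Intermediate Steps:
$g = 5094$ ($g = 4 \cdot 9 \cdot 145 - 126 = 36 \cdot 145 - 126 = 5220 - 126 = 5094$)
$V = -54648$ ($V = 792 \left(-69\right) = -54648$)
$z = \frac{2395240022}{76550085}$ ($z = \frac{155170}{5094} + \frac{149406}{180330} = 155170 \cdot \frac{1}{5094} + 149406 \cdot \frac{1}{180330} = \frac{77585}{2547} + \frac{24901}{30055} = \frac{2395240022}{76550085} \approx 31.29$)
$- V + z = \left(-1\right) \left(-54648\right) + \frac{2395240022}{76550085} = 54648 + \frac{2395240022}{76550085} = \frac{4185704285102}{76550085}$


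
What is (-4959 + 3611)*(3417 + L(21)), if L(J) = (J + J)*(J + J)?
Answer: -6983988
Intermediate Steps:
L(J) = 4*J² (L(J) = (2*J)*(2*J) = 4*J²)
(-4959 + 3611)*(3417 + L(21)) = (-4959 + 3611)*(3417 + 4*21²) = -1348*(3417 + 4*441) = -1348*(3417 + 1764) = -1348*5181 = -6983988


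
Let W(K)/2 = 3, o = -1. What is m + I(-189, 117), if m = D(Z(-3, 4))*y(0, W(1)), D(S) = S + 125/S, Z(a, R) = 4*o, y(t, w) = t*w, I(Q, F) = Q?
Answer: -189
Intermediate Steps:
W(K) = 6 (W(K) = 2*3 = 6)
Z(a, R) = -4 (Z(a, R) = 4*(-1) = -4)
m = 0 (m = (-4 + 125/(-4))*(0*6) = (-4 + 125*(-¼))*0 = (-4 - 125/4)*0 = -141/4*0 = 0)
m + I(-189, 117) = 0 - 189 = -189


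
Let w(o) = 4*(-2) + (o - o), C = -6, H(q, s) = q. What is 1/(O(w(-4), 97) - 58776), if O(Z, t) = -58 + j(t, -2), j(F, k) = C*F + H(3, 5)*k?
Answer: -1/59422 ≈ -1.6829e-5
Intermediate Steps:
w(o) = -8 (w(o) = -8 + 0 = -8)
j(F, k) = -6*F + 3*k
O(Z, t) = -64 - 6*t (O(Z, t) = -58 + (-6*t + 3*(-2)) = -58 + (-6*t - 6) = -58 + (-6 - 6*t) = -64 - 6*t)
1/(O(w(-4), 97) - 58776) = 1/((-64 - 6*97) - 58776) = 1/((-64 - 582) - 58776) = 1/(-646 - 58776) = 1/(-59422) = -1/59422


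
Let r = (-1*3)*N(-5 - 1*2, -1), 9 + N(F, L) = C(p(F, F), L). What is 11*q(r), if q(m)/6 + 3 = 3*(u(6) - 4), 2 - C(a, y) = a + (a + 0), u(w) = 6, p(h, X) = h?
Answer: 198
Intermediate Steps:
C(a, y) = 2 - 2*a (C(a, y) = 2 - (a + (a + 0)) = 2 - (a + a) = 2 - 2*a)
N(F, L) = -7 - 2*F (N(F, L) = -9 + (2 - 2*F) = -7 - 2*F)
r = -21 (r = (-1*3)*(-7 - 2*(-5 - 1*2)) = -3*(-7 - 2*(-5 - 2)) = -3*(-7 - 2*(-7)) = -3*(-7 + 14) = -3*7 = -21)
q(m) = 18 (q(m) = -18 + 6*(3*(6 - 4)) = -18 + 6*(3*2) = -18 + 6*6 = -18 + 36 = 18)
11*q(r) = 11*18 = 198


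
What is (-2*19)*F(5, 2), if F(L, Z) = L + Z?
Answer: -266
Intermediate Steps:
(-2*19)*F(5, 2) = (-2*19)*(5 + 2) = -38*7 = -266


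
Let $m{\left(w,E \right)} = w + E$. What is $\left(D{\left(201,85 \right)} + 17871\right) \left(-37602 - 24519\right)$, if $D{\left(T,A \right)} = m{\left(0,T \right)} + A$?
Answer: $-1127930997$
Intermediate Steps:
$m{\left(w,E \right)} = E + w$
$D{\left(T,A \right)} = A + T$ ($D{\left(T,A \right)} = \left(T + 0\right) + A = T + A = A + T$)
$\left(D{\left(201,85 \right)} + 17871\right) \left(-37602 - 24519\right) = \left(\left(85 + 201\right) + 17871\right) \left(-37602 - 24519\right) = \left(286 + 17871\right) \left(-62121\right) = 18157 \left(-62121\right) = -1127930997$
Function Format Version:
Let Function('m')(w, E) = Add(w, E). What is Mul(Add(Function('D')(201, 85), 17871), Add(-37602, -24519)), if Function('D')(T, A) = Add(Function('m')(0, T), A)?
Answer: -1127930997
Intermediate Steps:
Function('m')(w, E) = Add(E, w)
Function('D')(T, A) = Add(A, T) (Function('D')(T, A) = Add(Add(T, 0), A) = Add(T, A) = Add(A, T))
Mul(Add(Function('D')(201, 85), 17871), Add(-37602, -24519)) = Mul(Add(Add(85, 201), 17871), Add(-37602, -24519)) = Mul(Add(286, 17871), -62121) = Mul(18157, -62121) = -1127930997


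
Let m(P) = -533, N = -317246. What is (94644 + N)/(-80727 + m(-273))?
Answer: 111301/40630 ≈ 2.7394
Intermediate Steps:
(94644 + N)/(-80727 + m(-273)) = (94644 - 317246)/(-80727 - 533) = -222602/(-81260) = -222602*(-1/81260) = 111301/40630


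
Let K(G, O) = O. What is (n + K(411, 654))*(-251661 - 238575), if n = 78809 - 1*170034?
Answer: 44401164756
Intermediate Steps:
n = -91225 (n = 78809 - 170034 = -91225)
(n + K(411, 654))*(-251661 - 238575) = (-91225 + 654)*(-251661 - 238575) = -90571*(-490236) = 44401164756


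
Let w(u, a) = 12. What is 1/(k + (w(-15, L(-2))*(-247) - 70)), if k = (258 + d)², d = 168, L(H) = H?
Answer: 1/178442 ≈ 5.6041e-6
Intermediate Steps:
k = 181476 (k = (258 + 168)² = 426² = 181476)
1/(k + (w(-15, L(-2))*(-247) - 70)) = 1/(181476 + (12*(-247) - 70)) = 1/(181476 + (-2964 - 70)) = 1/(181476 - 3034) = 1/178442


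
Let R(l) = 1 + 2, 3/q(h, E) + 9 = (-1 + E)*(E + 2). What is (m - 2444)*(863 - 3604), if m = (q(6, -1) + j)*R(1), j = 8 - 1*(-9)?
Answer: 72176012/11 ≈ 6.5615e+6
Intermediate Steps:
q(h, E) = 3/(-9 + (-1 + E)*(2 + E)) (q(h, E) = 3/(-9 + (-1 + E)*(E + 2)) = 3/(-9 + (-1 + E)*(2 + E)))
R(l) = 3
j = 17 (j = 8 + 9 = 17)
m = 552/11 (m = (3/(-11 - 1 + (-1)**2) + 17)*3 = (3/(-11 - 1 + 1) + 17)*3 = (3/(-11) + 17)*3 = (3*(-1/11) + 17)*3 = (-3/11 + 17)*3 = (184/11)*3 = 552/11 ≈ 50.182)
(m - 2444)*(863 - 3604) = (552/11 - 2444)*(863 - 3604) = -26332/11*(-2741) = 72176012/11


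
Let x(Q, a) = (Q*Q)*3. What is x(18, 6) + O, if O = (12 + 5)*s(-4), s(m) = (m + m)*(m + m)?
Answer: 2060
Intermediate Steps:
s(m) = 4*m² (s(m) = (2*m)*(2*m) = 4*m²)
x(Q, a) = 3*Q² (x(Q, a) = Q²*3 = 3*Q²)
O = 1088 (O = (12 + 5)*(4*(-4)²) = 17*(4*16) = 17*64 = 1088)
x(18, 6) + O = 3*18² + 1088 = 3*324 + 1088 = 972 + 1088 = 2060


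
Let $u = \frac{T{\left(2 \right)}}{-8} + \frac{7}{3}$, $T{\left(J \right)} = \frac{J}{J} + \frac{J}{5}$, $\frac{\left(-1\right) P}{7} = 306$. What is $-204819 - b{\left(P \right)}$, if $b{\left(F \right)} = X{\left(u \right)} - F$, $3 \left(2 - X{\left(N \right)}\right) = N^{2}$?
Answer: $- \frac{8940734519}{43200} \approx -2.0696 \cdot 10^{5}$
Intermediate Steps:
$P = -2142$ ($P = \left(-7\right) 306 = -2142$)
$T{\left(J \right)} = 1 + \frac{J}{5}$ ($T{\left(J \right)} = 1 + J \frac{1}{5} = 1 + \frac{J}{5}$)
$u = \frac{259}{120}$ ($u = \frac{1 + \frac{1}{5} \cdot 2}{-8} + \frac{7}{3} = \left(1 + \frac{2}{5}\right) \left(- \frac{1}{8}\right) + 7 \cdot \frac{1}{3} = \frac{7}{5} \left(- \frac{1}{8}\right) + \frac{7}{3} = - \frac{7}{40} + \frac{7}{3} = \frac{259}{120} \approx 2.1583$)
$X{\left(N \right)} = 2 - \frac{N^{2}}{3}$
$b{\left(F \right)} = \frac{19319}{43200} - F$ ($b{\left(F \right)} = \left(2 - \frac{\left(\frac{259}{120}\right)^{2}}{3}\right) - F = \left(2 - \frac{67081}{43200}\right) - F = \frac{19319}{43200} - F$)
$-204819 - b{\left(P \right)} = -204819 - \left(\frac{19319}{43200} - -2142\right) = -204819 - \left(\frac{19319}{43200} + 2142\right) = -204819 - \frac{92553719}{43200} = - \frac{8940734519}{43200}$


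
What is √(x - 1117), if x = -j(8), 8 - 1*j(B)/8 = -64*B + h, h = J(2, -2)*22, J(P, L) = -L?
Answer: 5*I*√197 ≈ 70.178*I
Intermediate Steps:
h = 44 (h = -1*(-2)*22 = 2*22 = 44)
j(B) = -288 + 512*B (j(B) = 64 - 8*(-64*B + 44) = 64 - 8*(44 - 64*B) = 64 + (-352 + 512*B) = -288 + 512*B)
x = -3808 (x = -(-288 + 512*8) = -(-288 + 4096) = -1*3808 = -3808)
√(x - 1117) = √(-3808 - 1117) = √(-4925) = 5*I*√197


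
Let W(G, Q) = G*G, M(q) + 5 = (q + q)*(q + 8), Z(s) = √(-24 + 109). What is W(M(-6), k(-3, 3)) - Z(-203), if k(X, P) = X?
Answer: 841 - √85 ≈ 831.78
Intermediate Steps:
Z(s) = √85
M(q) = -5 + 2*q*(8 + q) (M(q) = -5 + (q + q)*(q + 8) = -5 + (2*q)*(8 + q) = -5 + 2*q*(8 + q))
W(G, Q) = G²
W(M(-6), k(-3, 3)) - Z(-203) = (-5 + 2*(-6)² + 16*(-6))² - √85 = (-5 + 2*36 - 96)² - √85 = (-5 + 72 - 96)² - √85 = (-29)² - √85 = 841 - √85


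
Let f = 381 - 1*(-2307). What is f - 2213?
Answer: 475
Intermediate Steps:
f = 2688 (f = 381 + 2307 = 2688)
f - 2213 = 2688 - 2213 = 475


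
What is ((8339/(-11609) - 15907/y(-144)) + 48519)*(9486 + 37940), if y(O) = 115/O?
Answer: 188395191796024/58045 ≈ 3.2457e+9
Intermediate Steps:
((8339/(-11609) - 15907/y(-144)) + 48519)*(9486 + 37940) = ((8339/(-11609) - 15907/(115/(-144))) + 48519)*(9486 + 37940) = ((8339*(-1/11609) - 15907/(115*(-1/144))) + 48519)*47426 = ((-8339/11609 - 15907/(-115/144)) + 48519)*47426 = ((-8339/11609 - 15907*(-144/115)) + 48519)*47426 = ((-8339/11609 + 2290608/115) + 48519)*47426 = (26590709287/1335035 + 48519)*47426 = (91365272452/1335035)*47426 = 188395191796024/58045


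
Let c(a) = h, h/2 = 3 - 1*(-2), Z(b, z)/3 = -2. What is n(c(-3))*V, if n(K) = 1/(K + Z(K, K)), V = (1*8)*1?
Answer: 2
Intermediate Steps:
Z(b, z) = -6 (Z(b, z) = 3*(-2) = -6)
V = 8 (V = 8*1 = 8)
h = 10 (h = 2*(3 - 1*(-2)) = 2*(3 + 2) = 2*5 = 10)
c(a) = 10
n(K) = 1/(-6 + K) (n(K) = 1/(K - 6) = 1/(-6 + K))
n(c(-3))*V = 8/(-6 + 10) = 8/4 = (1/4)*8 = 2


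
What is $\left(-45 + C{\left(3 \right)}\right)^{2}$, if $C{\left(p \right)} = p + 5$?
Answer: $1369$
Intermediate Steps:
$C{\left(p \right)} = 5 + p$
$\left(-45 + C{\left(3 \right)}\right)^{2} = \left(-45 + \left(5 + 3\right)\right)^{2} = \left(-45 + 8\right)^{2} = \left(-37\right)^{2} = 1369$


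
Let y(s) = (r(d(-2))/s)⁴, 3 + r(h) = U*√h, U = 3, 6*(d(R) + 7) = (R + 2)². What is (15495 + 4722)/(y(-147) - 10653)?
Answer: -7157432785057490406765/3771485949907743256057 - 2797127563608*I*√7/3771485949907743256057 ≈ -1.8978 - 1.9622e-9*I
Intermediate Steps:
d(R) = -7 + (2 + R)²/6 (d(R) = -7 + (R + 2)²/6 = -7 + (2 + R)²/6)
r(h) = -3 + 3*√h
y(s) = (-3 + 3*I*√7)⁴/s⁴ (y(s) = ((-3 + 3*√(-7 + (2 - 2)²/6))/s)⁴ = ((-3 + 3*√(-7 + (⅙)*0²))/s)⁴ = ((-3 + 3*√(-7 + (⅙)*0))/s)⁴ = ((-3 + 3*√(-7 + 0))/s)⁴ = ((-3 + 3*√(-7))/s)⁴ = ((-3 + 3*(I*√7))/s)⁴ = ((-3 + 3*I*√7)/s)⁴ = (-3 + 3*I*√7)⁴/s⁴)
(15495 + 4722)/(y(-147) - 10653) = (15495 + 4722)/(648*(1 + 3*I*√7)/(-147)⁴ - 10653) = 20217/(648*(1/466948881)*(1 + 3*I*√7) - 10653) = 20217/((8/5764801 + 24*I*√7/5764801) - 10653) = 20217/(-61412425045/5764801 + 24*I*√7/5764801)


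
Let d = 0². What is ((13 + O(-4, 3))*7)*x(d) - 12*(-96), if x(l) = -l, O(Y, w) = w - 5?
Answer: 1152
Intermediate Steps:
d = 0
O(Y, w) = -5 + w
((13 + O(-4, 3))*7)*x(d) - 12*(-96) = ((13 + (-5 + 3))*7)*(-1*0) - 12*(-96) = ((13 - 2)*7)*0 + 1152 = (11*7)*0 + 1152 = 77*0 + 1152 = 0 + 1152 = 1152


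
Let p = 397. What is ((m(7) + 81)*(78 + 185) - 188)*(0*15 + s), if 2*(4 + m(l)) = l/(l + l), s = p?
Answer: 31964455/4 ≈ 7.9911e+6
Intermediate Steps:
s = 397
m(l) = -15/4 (m(l) = -4 + (l/(l + l))/2 = -4 + (l/((2*l)))/2 = -4 + ((1/(2*l))*l)/2 = -4 + (½)*(½) = -4 + ¼ = -15/4)
((m(7) + 81)*(78 + 185) - 188)*(0*15 + s) = ((-15/4 + 81)*(78 + 185) - 188)*(0*15 + 397) = ((309/4)*263 - 188)*(0 + 397) = (81267/4 - 188)*397 = (80515/4)*397 = 31964455/4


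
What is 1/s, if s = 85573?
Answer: 1/85573 ≈ 1.1686e-5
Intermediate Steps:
1/s = 1/85573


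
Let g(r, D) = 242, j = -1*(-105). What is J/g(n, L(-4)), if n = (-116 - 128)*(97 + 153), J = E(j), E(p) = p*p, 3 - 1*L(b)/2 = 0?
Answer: 11025/242 ≈ 45.558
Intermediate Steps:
L(b) = 6 (L(b) = 6 - 2*0 = 6 + 0 = 6)
j = 105
E(p) = p²
J = 11025 (J = 105² = 11025)
n = -61000 (n = -244*250 = -61000)
J/g(n, L(-4)) = 11025/242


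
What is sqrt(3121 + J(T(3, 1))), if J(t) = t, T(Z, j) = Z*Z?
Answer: sqrt(3130) ≈ 55.946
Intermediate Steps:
T(Z, j) = Z**2
sqrt(3121 + J(T(3, 1))) = sqrt(3121 + 3**2) = sqrt(3121 + 9) = sqrt(3130)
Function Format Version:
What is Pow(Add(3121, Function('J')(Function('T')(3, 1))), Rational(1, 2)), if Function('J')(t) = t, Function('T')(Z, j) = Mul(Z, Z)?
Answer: Pow(3130, Rational(1, 2)) ≈ 55.946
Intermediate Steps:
Function('T')(Z, j) = Pow(Z, 2)
Pow(Add(3121, Function('J')(Function('T')(3, 1))), Rational(1, 2)) = Pow(Add(3121, Pow(3, 2)), Rational(1, 2)) = Pow(Add(3121, 9), Rational(1, 2)) = Pow(3130, Rational(1, 2))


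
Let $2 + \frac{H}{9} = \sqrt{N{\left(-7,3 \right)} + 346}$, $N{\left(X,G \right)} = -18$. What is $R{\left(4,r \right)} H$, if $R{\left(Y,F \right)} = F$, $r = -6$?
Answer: $108 - 108 \sqrt{82} \approx -869.98$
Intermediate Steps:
$H = -18 + 18 \sqrt{82}$ ($H = -18 + 9 \sqrt{-18 + 346} = -18 + 9 \sqrt{328} = -18 + 9 \cdot 2 \sqrt{82} = -18 + 18 \sqrt{82} \approx 145.0$)
$R{\left(4,r \right)} H = - 6 \left(-18 + 18 \sqrt{82}\right) = 108 - 108 \sqrt{82}$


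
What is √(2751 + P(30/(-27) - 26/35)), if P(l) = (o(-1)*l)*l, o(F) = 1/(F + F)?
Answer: √272797447/315 ≈ 52.434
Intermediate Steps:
o(F) = 1/(2*F)
P(l) = -l²/2 (P(l) = (((½)/(-1))*l)*l = (((½)*(-1))*l)*l = (-l/2)*l = -l²/2)
√(2751 + P(30/(-27) - 26/35)) = √(2751 - (30/(-27) - 26/35)²/2) = √(2751 - (30*(-1/27) - 26*1/35)²/2) = √(2751 - (-10/9 - 26/35)²/2) = √(2751 - (-584/315)²/2) = √(2751 - ½*341056/99225) = √(2751 - 170528/99225) = √(272797447/99225) = √272797447/315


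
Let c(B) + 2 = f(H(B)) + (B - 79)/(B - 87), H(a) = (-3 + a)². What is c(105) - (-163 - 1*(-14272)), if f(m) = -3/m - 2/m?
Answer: -146795821/10404 ≈ -14110.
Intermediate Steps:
f(m) = -5/m
c(B) = -2 - 5/(-3 + B)² + (-79 + B)/(-87 + B) (c(B) = -2 + (-5/(-3 + B)² + (B - 79)/(B - 87)) = -2 + (-5/(-3 + B)² + (-79 + B)/(-87 + B)) = -2 - 5/(-3 + B)² + (-79 + B)/(-87 + B))
c(105) - (-163 - 1*(-14272)) = (435 - 5*105 + (-3 + 105)²*(95 - 1*105))/((-87 + 105)*(-3 + 105)²) - (-163 - 1*(-14272)) = (435 - 525 + 102²*(95 - 105))/(18*102²) - (-163 + 14272) = (1/18)*(1/10404)*(435 - 525 + 10404*(-10)) - 1*14109 = (1/18)*(1/10404)*(435 - 525 - 104040) - 14109 = (1/18)*(1/10404)*(-104130) - 14109 = -5785/10404 - 14109 = -146795821/10404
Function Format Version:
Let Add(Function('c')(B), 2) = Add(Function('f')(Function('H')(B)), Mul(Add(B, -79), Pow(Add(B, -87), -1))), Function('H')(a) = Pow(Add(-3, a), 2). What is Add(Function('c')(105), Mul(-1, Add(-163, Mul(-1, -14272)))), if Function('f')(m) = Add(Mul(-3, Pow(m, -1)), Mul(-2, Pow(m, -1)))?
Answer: Rational(-146795821, 10404) ≈ -14110.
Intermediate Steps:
Function('f')(m) = Mul(-5, Pow(m, -1))
Function('c')(B) = Add(-2, Mul(-5, Pow(Add(-3, B), -2)), Mul(Pow(Add(-87, B), -1), Add(-79, B))) (Function('c')(B) = Add(-2, Add(Mul(-5, Pow(Pow(Add(-3, B), 2), -1)), Mul(Add(B, -79), Pow(Add(B, -87), -1)))) = Add(-2, Add(Mul(-5, Pow(Add(-3, B), -2)), Mul(Add(-79, B), Pow(Add(-87, B), -1)))) = Add(-2, Add(Mul(-5, Pow(Add(-3, B), -2)), Mul(Pow(Add(-87, B), -1), Add(-79, B)))) = Add(-2, Mul(-5, Pow(Add(-3, B), -2)), Mul(Pow(Add(-87, B), -1), Add(-79, B))))
Add(Function('c')(105), Mul(-1, Add(-163, Mul(-1, -14272)))) = Add(Mul(Pow(Add(-87, 105), -1), Pow(Add(-3, 105), -2), Add(435, Mul(-5, 105), Mul(Pow(Add(-3, 105), 2), Add(95, Mul(-1, 105))))), Mul(-1, Add(-163, Mul(-1, -14272)))) = Add(Mul(Pow(18, -1), Pow(102, -2), Add(435, -525, Mul(Pow(102, 2), Add(95, -105)))), Mul(-1, Add(-163, 14272))) = Add(Mul(Rational(1, 18), Rational(1, 10404), Add(435, -525, Mul(10404, -10))), Mul(-1, 14109)) = Add(Mul(Rational(1, 18), Rational(1, 10404), Add(435, -525, -104040)), -14109) = Add(Mul(Rational(1, 18), Rational(1, 10404), -104130), -14109) = Add(Rational(-5785, 10404), -14109) = Rational(-146795821, 10404)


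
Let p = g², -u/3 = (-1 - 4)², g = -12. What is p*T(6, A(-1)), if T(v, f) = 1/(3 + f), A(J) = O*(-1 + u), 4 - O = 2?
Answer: -144/149 ≈ -0.96644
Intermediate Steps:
O = 2 (O = 4 - 1*2 = 4 - 2 = 2)
u = -75 (u = -3*(-1 - 4)² = -3*(-5)² = -3*25 = -75)
A(J) = -152 (A(J) = 2*(-1 - 75) = 2*(-76) = -152)
p = 144 (p = (-12)² = 144)
p*T(6, A(-1)) = 144/(3 - 152) = 144/(-149) = 144*(-1/149) = -144/149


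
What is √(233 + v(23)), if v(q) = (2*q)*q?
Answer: √1291 ≈ 35.930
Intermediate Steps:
v(q) = 2*q²
√(233 + v(23)) = √(233 + 2*23²) = √(233 + 2*529) = √(233 + 1058) = √1291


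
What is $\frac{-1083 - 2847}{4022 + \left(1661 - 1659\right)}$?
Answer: $- \frac{1965}{2012} \approx -0.97664$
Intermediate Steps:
$\frac{-1083 - 2847}{4022 + \left(1661 - 1659\right)} = - \frac{3930}{4022 + \left(1661 - 1659\right)} = - \frac{3930}{4022 + 2} = - \frac{3930}{4024} = \left(-3930\right) \frac{1}{4024} = - \frac{1965}{2012}$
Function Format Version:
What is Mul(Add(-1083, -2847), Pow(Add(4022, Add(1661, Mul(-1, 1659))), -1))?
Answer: Rational(-1965, 2012) ≈ -0.97664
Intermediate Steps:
Mul(Add(-1083, -2847), Pow(Add(4022, Add(1661, Mul(-1, 1659))), -1)) = Mul(-3930, Pow(Add(4022, Add(1661, -1659)), -1)) = Mul(-3930, Pow(Add(4022, 2), -1)) = Mul(-3930, Pow(4024, -1)) = Mul(-3930, Rational(1, 4024)) = Rational(-1965, 2012)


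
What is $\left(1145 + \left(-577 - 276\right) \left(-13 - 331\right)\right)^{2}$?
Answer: $86775608929$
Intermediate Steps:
$\left(1145 + \left(-577 - 276\right) \left(-13 - 331\right)\right)^{2} = \left(1145 - -293432\right)^{2} = \left(1145 + 293432\right)^{2} = 294577^{2} = 86775608929$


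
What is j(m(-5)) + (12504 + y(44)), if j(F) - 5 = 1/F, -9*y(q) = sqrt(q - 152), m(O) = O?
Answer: 62544/5 - 2*I*sqrt(3)/3 ≈ 12509.0 - 1.1547*I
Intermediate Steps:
y(q) = -sqrt(-152 + q)/9 (y(q) = -sqrt(q - 152)/9 = -sqrt(-152 + q)/9)
j(F) = 5 + 1/F
j(m(-5)) + (12504 + y(44)) = (5 + 1/(-5)) + (12504 - sqrt(-152 + 44)/9) = (5 - 1/5) + (12504 - 2*I*sqrt(3)/3) = 24/5 + (12504 - 2*I*sqrt(3)/3) = 62544/5 - 2*I*sqrt(3)/3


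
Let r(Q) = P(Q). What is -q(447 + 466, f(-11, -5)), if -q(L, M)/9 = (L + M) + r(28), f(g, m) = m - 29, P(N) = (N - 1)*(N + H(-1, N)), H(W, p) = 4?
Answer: 15687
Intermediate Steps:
P(N) = (-1 + N)*(4 + N) (P(N) = (N - 1)*(N + 4) = (-1 + N)*(4 + N))
r(Q) = -4 + Q**2 + 3*Q
f(g, m) = -29 + m
q(L, M) = -7776 - 9*L - 9*M (q(L, M) = -9*((L + M) + (-4 + 28**2 + 3*28)) = -9*((L + M) + (-4 + 784 + 84)) = -9*((L + M) + 864) = -9*(864 + L + M) = -7776 - 9*L - 9*M)
-q(447 + 466, f(-11, -5)) = -(-7776 - 9*(447 + 466) - 9*(-29 - 5)) = -(-7776 - 9*913 - 9*(-34)) = -(-7776 - 8217 + 306) = -1*(-15687) = 15687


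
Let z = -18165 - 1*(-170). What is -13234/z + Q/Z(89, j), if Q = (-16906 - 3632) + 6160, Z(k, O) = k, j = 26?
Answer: -257554284/1601555 ≈ -160.82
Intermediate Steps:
Q = -14378 (Q = -20538 + 6160 = -14378)
z = -17995 (z = -18165 + 170 = -17995)
-13234/z + Q/Z(89, j) = -13234/(-17995) - 14378/89 = -13234*(-1/17995) - 14378*1/89 = 13234/17995 - 14378/89 = -257554284/1601555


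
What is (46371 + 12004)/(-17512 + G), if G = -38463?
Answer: -2335/2239 ≈ -1.0429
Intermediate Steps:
(46371 + 12004)/(-17512 + G) = (46371 + 12004)/(-17512 - 38463) = 58375/(-55975) = 58375*(-1/55975) = -2335/2239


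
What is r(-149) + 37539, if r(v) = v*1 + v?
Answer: 37241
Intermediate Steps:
r(v) = 2*v (r(v) = v + v = 2*v)
r(-149) + 37539 = 2*(-149) + 37539 = -298 + 37539 = 37241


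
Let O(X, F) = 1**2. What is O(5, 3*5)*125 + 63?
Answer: 188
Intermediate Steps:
O(X, F) = 1
O(5, 3*5)*125 + 63 = 1*125 + 63 = 125 + 63 = 188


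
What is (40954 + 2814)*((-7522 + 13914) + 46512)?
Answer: 2315502272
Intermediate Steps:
(40954 + 2814)*((-7522 + 13914) + 46512) = 43768*(6392 + 46512) = 43768*52904 = 2315502272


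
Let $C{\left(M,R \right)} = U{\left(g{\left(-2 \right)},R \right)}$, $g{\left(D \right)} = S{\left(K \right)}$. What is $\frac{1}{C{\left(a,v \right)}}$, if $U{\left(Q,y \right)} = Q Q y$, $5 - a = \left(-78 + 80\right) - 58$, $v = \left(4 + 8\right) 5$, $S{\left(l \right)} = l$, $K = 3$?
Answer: $\frac{1}{540} \approx 0.0018519$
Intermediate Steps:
$v = 60$ ($v = 12 \cdot 5 = 60$)
$g{\left(D \right)} = 3$
$a = 61$ ($a = 5 - \left(\left(-78 + 80\right) - 58\right) = 5 - \left(2 - 58\right) = 5 - -56 = 5 + 56 = 61$)
$U{\left(Q,y \right)} = y Q^{2}$ ($U{\left(Q,y \right)} = Q^{2} y = y Q^{2}$)
$C{\left(M,R \right)} = 9 R$ ($C{\left(M,R \right)} = R 3^{2} = R 9 = 9 R$)
$\frac{1}{C{\left(a,v \right)}} = \frac{1}{9 \cdot 60} = \frac{1}{540}$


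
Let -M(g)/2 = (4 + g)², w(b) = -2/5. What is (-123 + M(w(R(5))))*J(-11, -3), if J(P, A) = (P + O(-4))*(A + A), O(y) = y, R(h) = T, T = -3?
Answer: -67014/5 ≈ -13403.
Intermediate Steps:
R(h) = -3
w(b) = -⅖ (w(b) = -2*⅕ = -⅖)
J(P, A) = 2*A*(-4 + P) (J(P, A) = (P - 4)*(A + A) = (-4 + P)*(2*A) = 2*A*(-4 + P))
M(g) = -2*(4 + g)²
(-123 + M(w(R(5))))*J(-11, -3) = (-123 - 2*(4 - ⅖)²)*(2*(-3)*(-4 - 11)) = (-123 - 2*(18/5)²)*(2*(-3)*(-15)) = (-123 - 2*324/25)*90 = (-123 - 648/25)*90 = -3723/25*90 = -67014/5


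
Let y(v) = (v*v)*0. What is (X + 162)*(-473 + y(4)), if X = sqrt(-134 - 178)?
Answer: -76626 - 946*I*sqrt(78) ≈ -76626.0 - 8354.8*I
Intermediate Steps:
X = 2*I*sqrt(78) (X = sqrt(-312) = 2*I*sqrt(78) ≈ 17.664*I)
y(v) = 0 (y(v) = v**2*0 = 0)
(X + 162)*(-473 + y(4)) = (2*I*sqrt(78) + 162)*(-473 + 0) = (162 + 2*I*sqrt(78))*(-473) = -76626 - 946*I*sqrt(78)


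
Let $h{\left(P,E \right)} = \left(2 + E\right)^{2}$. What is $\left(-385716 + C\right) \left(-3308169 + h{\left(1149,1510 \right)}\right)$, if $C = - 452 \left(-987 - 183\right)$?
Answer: $-146276306100$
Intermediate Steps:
$C = 528840$ ($C = \left(-452\right) \left(-1170\right) = 528840$)
$\left(-385716 + C\right) \left(-3308169 + h{\left(1149,1510 \right)}\right) = \left(-385716 + 528840\right) \left(-3308169 + \left(2 + 1510\right)^{2}\right) = 143124 \left(-3308169 + 1512^{2}\right) = 143124 \left(-3308169 + 2286144\right) = 143124 \left(-1022025\right) = -146276306100$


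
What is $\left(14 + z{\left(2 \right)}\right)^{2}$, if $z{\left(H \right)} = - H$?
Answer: $144$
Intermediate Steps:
$\left(14 + z{\left(2 \right)}\right)^{2} = \left(14 - 2\right)^{2} = 12^{2} = 144$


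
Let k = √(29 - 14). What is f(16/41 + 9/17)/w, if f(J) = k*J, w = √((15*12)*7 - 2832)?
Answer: -641*I*√655/182614 ≈ -0.089835*I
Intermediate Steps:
w = 2*I*√393 (w = √(180*7 - 2832) = √(1260 - 2832) = √(-1572) = 2*I*√393 ≈ 39.648*I)
k = √15 ≈ 3.8730
f(J) = J*√15 (f(J) = √15*J = J*√15)
f(16/41 + 9/17)/w = ((16/41 + 9/17)*√15)/((2*I*√393)) = ((16*(1/41) + 9*(1/17))*√15)*(-I*√393/786) = ((16/41 + 9/17)*√15)*(-I*√393/786) = (641*√15/697)*(-I*√393/786) = -641*I*√655/182614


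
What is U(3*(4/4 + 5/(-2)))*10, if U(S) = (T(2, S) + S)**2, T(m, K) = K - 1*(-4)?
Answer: 250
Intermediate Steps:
T(m, K) = 4 + K (T(m, K) = K + 4 = 4 + K)
U(S) = (4 + 2*S)**2 (U(S) = ((4 + S) + S)**2 = (4 + 2*S)**2)
U(3*(4/4 + 5/(-2)))*10 = (4*(2 + 3*(4/4 + 5/(-2)))**2)*10 = (4*(2 + 3*(4*(1/4) + 5*(-1/2)))**2)*10 = (4*(2 + 3*(1 - 5/2))**2)*10 = (4*(2 + 3*(-3/2))**2)*10 = (4*(2 - 9/2)**2)*10 = (4*(-5/2)**2)*10 = (4*(25/4))*10 = 25*10 = 250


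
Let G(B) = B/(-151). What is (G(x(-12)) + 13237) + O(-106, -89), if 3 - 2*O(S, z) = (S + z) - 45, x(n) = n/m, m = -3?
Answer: 4034259/302 ≈ 13358.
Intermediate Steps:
x(n) = -n/3 (x(n) = n/(-3) = n*(-1/3) = -n/3)
G(B) = -B/151 (G(B) = B*(-1/151) = -B/151)
O(S, z) = 24 - S/2 - z/2 (O(S, z) = 3/2 - ((S + z) - 45)/2 = 3/2 - (-45 + S + z)/2 = 3/2 + (45/2 - S/2 - z/2) = 24 - S/2 - z/2)
(G(x(-12)) + 13237) + O(-106, -89) = (-(-1)*(-12)/453 + 13237) + (24 - 1/2*(-106) - 1/2*(-89)) = (-1/151*4 + 13237) + (24 + 53 + 89/2) = (-4/151 + 13237) + 243/2 = 1998783/151 + 243/2 = 4034259/302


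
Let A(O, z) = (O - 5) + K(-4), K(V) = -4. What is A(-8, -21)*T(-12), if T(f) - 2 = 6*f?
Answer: 1190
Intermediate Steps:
T(f) = 2 + 6*f
A(O, z) = -9 + O (A(O, z) = (O - 5) - 4 = (-5 + O) - 4 = -9 + O)
A(-8, -21)*T(-12) = (-9 - 8)*(2 + 6*(-12)) = -17*(2 - 72) = -17*(-70) = 1190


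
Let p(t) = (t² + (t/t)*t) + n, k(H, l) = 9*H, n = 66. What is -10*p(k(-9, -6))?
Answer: -65460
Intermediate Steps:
p(t) = 66 + t + t² (p(t) = (t² + (t/t)*t) + 66 = (t² + 1*t) + 66 = (t² + t) + 66 = (t + t²) + 66 = 66 + t + t²)
-10*p(k(-9, -6)) = -10*(66 + 9*(-9) + (9*(-9))²) = -10*(66 - 81 + (-81)²) = -10*(66 - 81 + 6561) = -10*6546 = -65460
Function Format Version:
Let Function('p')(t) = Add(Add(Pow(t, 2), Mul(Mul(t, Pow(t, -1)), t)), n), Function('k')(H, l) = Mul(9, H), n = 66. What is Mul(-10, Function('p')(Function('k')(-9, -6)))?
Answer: -65460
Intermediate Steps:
Function('p')(t) = Add(66, t, Pow(t, 2)) (Function('p')(t) = Add(Add(Pow(t, 2), Mul(Mul(t, Pow(t, -1)), t)), 66) = Add(Add(Pow(t, 2), Mul(1, t)), 66) = Add(Add(Pow(t, 2), t), 66) = Add(Add(t, Pow(t, 2)), 66) = Add(66, t, Pow(t, 2)))
Mul(-10, Function('p')(Function('k')(-9, -6))) = Mul(-10, Add(66, Mul(9, -9), Pow(Mul(9, -9), 2))) = Mul(-10, Add(66, -81, Pow(-81, 2))) = Mul(-10, Add(66, -81, 6561)) = Mul(-10, 6546) = -65460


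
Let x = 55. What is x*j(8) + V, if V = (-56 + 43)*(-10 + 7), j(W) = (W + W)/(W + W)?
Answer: 94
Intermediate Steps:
j(W) = 1 (j(W) = (2*W)/((2*W)) = (2*W)*(1/(2*W)) = 1)
V = 39 (V = -13*(-3) = 39)
x*j(8) + V = 55*1 + 39 = 55 + 39 = 94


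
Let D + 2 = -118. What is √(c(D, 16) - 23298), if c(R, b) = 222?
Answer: 6*I*√641 ≈ 151.91*I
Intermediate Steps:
D = -120 (D = -2 - 118 = -120)
√(c(D, 16) - 23298) = √(222 - 23298) = √(-23076) = 6*I*√641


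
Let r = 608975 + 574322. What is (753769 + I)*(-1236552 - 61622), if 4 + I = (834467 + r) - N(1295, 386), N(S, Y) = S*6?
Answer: -3587840076066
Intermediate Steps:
r = 1183297
N(S, Y) = 6*S
I = 2009990 (I = -4 + ((834467 + 1183297) - 6*1295) = -4 + (2017764 - 1*7770) = -4 + (2017764 - 7770) = -4 + 2009994 = 2009990)
(753769 + I)*(-1236552 - 61622) = (753769 + 2009990)*(-1236552 - 61622) = 2763759*(-1298174) = -3587840076066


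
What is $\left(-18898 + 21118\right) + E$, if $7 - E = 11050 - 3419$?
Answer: $-5404$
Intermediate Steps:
$E = -7624$ ($E = 7 - \left(11050 - 3419\right) = 7 - 7631 = -7624$)
$\left(-18898 + 21118\right) + E = \left(-18898 + 21118\right) - 7624 = 2220 - 7624 = -5404$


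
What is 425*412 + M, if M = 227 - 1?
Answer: 175326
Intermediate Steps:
M = 226
425*412 + M = 425*412 + 226 = 175100 + 226 = 175326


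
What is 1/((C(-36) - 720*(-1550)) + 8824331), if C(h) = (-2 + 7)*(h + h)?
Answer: 1/9939971 ≈ 1.0060e-7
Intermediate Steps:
C(h) = 10*h (C(h) = 5*(2*h) = 10*h)
1/((C(-36) - 720*(-1550)) + 8824331) = 1/((10*(-36) - 720*(-1550)) + 8824331) = 1/((-360 + 1116000) + 8824331) = 1/(1115640 + 8824331) = 1/9939971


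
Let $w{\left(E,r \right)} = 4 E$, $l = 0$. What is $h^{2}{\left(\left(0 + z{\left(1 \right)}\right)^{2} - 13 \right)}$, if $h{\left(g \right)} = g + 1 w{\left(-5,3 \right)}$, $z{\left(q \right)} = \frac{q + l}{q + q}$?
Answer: $\frac{17161}{16} \approx 1072.6$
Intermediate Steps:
$z{\left(q \right)} = \frac{1}{2}$ ($z{\left(q \right)} = \frac{q + 0}{q + q} = \frac{q}{2 q} = q \frac{1}{2 q} = \frac{1}{2}$)
$h{\left(g \right)} = -20 + g$ ($h{\left(g \right)} = g + 1 \cdot 4 \left(-5\right) = g + 1 \left(-20\right) = g - 20 = -20 + g$)
$h^{2}{\left(\left(0 + z{\left(1 \right)}\right)^{2} - 13 \right)} = \left(-20 - \left(13 - \left(0 + \frac{1}{2}\right)^{2}\right)\right)^{2} = \left(-20 - \left(13 - \left(\frac{1}{2}\right)^{2}\right)\right)^{2} = \left(-20 + \left(\frac{1}{4} - 13\right)\right)^{2} = \left(-20 - \frac{51}{4}\right)^{2} = \left(- \frac{131}{4}\right)^{2} = \frac{17161}{16}$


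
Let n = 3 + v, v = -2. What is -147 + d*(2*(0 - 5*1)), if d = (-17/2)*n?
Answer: -62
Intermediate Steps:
n = 1 (n = 3 - 2 = 1)
d = -17/2 (d = -17/2*1 = -17/2 ≈ -8.5000)
-147 + d*(2*(0 - 5*1)) = -147 - 17*(0 - 5*1) = -147 - 17*(0 - 5) = -147 - 17*(-5) = -147 - 17/2*(-10) = -147 + 85 = -62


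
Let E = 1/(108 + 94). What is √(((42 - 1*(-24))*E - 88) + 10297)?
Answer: √104145342/101 ≈ 101.04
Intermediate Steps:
E = 1/202 ≈ 0.0049505
√(((42 - 1*(-24))*E - 88) + 10297) = √(((42 - 1*(-24))*(1/202) - 88) + 10297) = √(((42 + 24)*(1/202) - 88) + 10297) = √((66*(1/202) - 88) + 10297) = √((33/101 - 88) + 10297) = √(-8855/101 + 10297) = √(1031142/101) = √104145342/101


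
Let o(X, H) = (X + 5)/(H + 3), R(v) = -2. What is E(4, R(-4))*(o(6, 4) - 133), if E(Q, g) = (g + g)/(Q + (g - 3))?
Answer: -3680/7 ≈ -525.71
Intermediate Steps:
o(X, H) = (5 + X)/(3 + H)
E(Q, g) = 2*g/(-3 + Q + g) (E(Q, g) = (2*g)/(Q + (-3 + g)) = (2*g)/(-3 + Q + g) = 2*g/(-3 + Q + g))
E(4, R(-4))*(o(6, 4) - 133) = (2*(-2)/(-3 + 4 - 2))*((5 + 6)/(3 + 4) - 133) = (2*(-2)/(-1))*(11/7 - 133) = (2*(-2)*(-1))*((⅐)*11 - 133) = 4*(11/7 - 133) = 4*(-920/7) = -3680/7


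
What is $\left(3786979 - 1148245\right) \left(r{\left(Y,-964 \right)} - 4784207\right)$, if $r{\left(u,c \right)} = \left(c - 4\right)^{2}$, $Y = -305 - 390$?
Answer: $-10151692586322$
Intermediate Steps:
$Y = -695$ ($Y = -305 - 390 = -695$)
$r{\left(u,c \right)} = \left(-4 + c\right)^{2}$
$\left(3786979 - 1148245\right) \left(r{\left(Y,-964 \right)} - 4784207\right) = \left(3786979 - 1148245\right) \left(\left(-4 - 964\right)^{2} - 4784207\right) = \left(3786979 - 1148245\right) \left(\left(-968\right)^{2} - 4784207\right) = \left(3786979 - 1148245\right) \left(937024 - 4784207\right) = 2638734 \left(-3847183\right) = -10151692586322$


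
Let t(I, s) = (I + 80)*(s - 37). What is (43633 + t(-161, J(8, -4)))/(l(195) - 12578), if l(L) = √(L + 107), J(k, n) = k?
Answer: -289180798/79102891 - 22991*√302/79102891 ≈ -3.6608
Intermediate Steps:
l(L) = √(107 + L)
t(I, s) = (-37 + s)*(80 + I) (t(I, s) = (80 + I)*(-37 + s) = (-37 + s)*(80 + I))
(43633 + t(-161, J(8, -4)))/(l(195) - 12578) = (43633 + (-2960 - 37*(-161) + 80*8 - 161*8))/(√(107 + 195) - 12578) = (43633 + (-2960 + 5957 + 640 - 1288))/(√302 - 12578) = (43633 + 2349)/(-12578 + √302) = 45982/(-12578 + √302)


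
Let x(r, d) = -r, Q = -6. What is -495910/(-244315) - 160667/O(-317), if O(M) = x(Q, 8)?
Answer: -7850076529/293178 ≈ -26776.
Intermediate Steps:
O(M) = 6 (O(M) = -1*(-6) = 6)
-495910/(-244315) - 160667/O(-317) = -495910/(-244315) - 160667/6 = -495910*(-1/244315) - 160667*⅙ = 99182/48863 - 160667/6 = -7850076529/293178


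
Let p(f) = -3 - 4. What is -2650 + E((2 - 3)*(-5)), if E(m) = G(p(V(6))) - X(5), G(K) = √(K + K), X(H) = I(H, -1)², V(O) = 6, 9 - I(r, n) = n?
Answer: -2750 + I*√14 ≈ -2750.0 + 3.7417*I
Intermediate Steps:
I(r, n) = 9 - n
X(H) = 100 (X(H) = (9 - 1*(-1))² = (9 + 1)² = 10² = 100)
p(f) = -7
G(K) = √2*√K (G(K) = √(2*K) = √2*√K)
E(m) = -100 + I*√14 (E(m) = √2*√(-7) - 1*100 = √2*(I*√7) - 100 = I*√14 - 100 = -100 + I*√14)
-2650 + E((2 - 3)*(-5)) = -2650 + (-100 + I*√14) = -2750 + I*√14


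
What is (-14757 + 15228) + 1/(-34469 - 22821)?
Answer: 26983589/57290 ≈ 471.00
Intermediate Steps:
(-14757 + 15228) + 1/(-34469 - 22821) = 471 + 1/(-57290) = 471 - 1/57290 = 26983589/57290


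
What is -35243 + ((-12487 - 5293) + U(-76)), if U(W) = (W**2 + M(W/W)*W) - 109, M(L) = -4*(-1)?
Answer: -47660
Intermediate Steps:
M(L) = 4
U(W) = -109 + W**2 + 4*W (U(W) = (W**2 + 4*W) - 109 = -109 + W**2 + 4*W)
-35243 + ((-12487 - 5293) + U(-76)) = -35243 + ((-12487 - 5293) + (-109 + (-76)**2 + 4*(-76))) = -35243 + (-17780 + (-109 + 5776 - 304)) = -35243 + (-17780 + 5363) = -35243 - 12417 = -47660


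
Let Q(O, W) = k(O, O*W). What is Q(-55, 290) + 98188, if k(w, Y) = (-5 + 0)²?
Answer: 98213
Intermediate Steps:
k(w, Y) = 25 (k(w, Y) = (-5)² = 25)
Q(O, W) = 25
Q(-55, 290) + 98188 = 25 + 98188 = 98213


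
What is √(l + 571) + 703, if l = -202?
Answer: 703 + 3*√41 ≈ 722.21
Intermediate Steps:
√(l + 571) + 703 = √(-202 + 571) + 703 = √369 + 703 = 3*√41 + 703 = 703 + 3*√41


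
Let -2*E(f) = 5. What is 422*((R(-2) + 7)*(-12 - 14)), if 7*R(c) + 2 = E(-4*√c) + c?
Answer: -466310/7 ≈ -66616.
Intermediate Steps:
E(f) = -5/2 (E(f) = -½*5 = -5/2)
R(c) = -9/14 + c/7 (R(c) = -2/7 + (-5/2 + c)/7 = -2/7 + (-5/14 + c/7) = -9/14 + c/7)
422*((R(-2) + 7)*(-12 - 14)) = 422*(((-9/14 + (⅐)*(-2)) + 7)*(-12 - 14)) = 422*(((-9/14 - 2/7) + 7)*(-26)) = 422*((-13/14 + 7)*(-26)) = 422*((85/14)*(-26)) = 422*(-1105/7) = -466310/7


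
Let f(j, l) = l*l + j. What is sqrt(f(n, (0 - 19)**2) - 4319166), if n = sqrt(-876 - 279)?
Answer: sqrt(-4188845 + I*sqrt(1155)) ≈ 0.008 + 2046.7*I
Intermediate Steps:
n = I*sqrt(1155) (n = sqrt(-1155) = I*sqrt(1155) ≈ 33.985*I)
f(j, l) = j + l**2 (f(j, l) = l**2 + j = j + l**2)
sqrt(f(n, (0 - 19)**2) - 4319166) = sqrt((I*sqrt(1155) + ((0 - 19)**2)**2) - 4319166) = sqrt((I*sqrt(1155) + ((-19)**2)**2) - 4319166) = sqrt((I*sqrt(1155) + 361**2) - 4319166) = sqrt((I*sqrt(1155) + 130321) - 4319166) = sqrt((130321 + I*sqrt(1155)) - 4319166) = sqrt(-4188845 + I*sqrt(1155))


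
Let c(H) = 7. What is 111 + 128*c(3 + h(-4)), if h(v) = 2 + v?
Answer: 1007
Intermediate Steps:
111 + 128*c(3 + h(-4)) = 111 + 128*7 = 111 + 896 = 1007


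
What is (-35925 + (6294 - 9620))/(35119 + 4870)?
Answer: -39251/39989 ≈ -0.98154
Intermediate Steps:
(-35925 + (6294 - 9620))/(35119 + 4870) = (-35925 - 3326)/39989 = -39251*1/39989 = -39251/39989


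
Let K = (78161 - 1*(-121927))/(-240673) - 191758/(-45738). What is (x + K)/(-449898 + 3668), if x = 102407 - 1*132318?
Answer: 11757869557958/175430570142465 ≈ 0.067023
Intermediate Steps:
K = 2642810585/786278691 (K = (78161 + 121927)*(-1/240673) - 191758*(-1/45738) = 200088*(-1/240673) + 13697/3267 = -200088/240673 + 13697/3267 = 2642810585/786278691 ≈ 3.3612)
x = -29911 (x = 102407 - 132318 = -29911)
(x + K)/(-449898 + 3668) = (-29911 + 2642810585/786278691)/(-449898 + 3668) = -23515739115916/786278691/(-446230) = -23515739115916/786278691*(-1/446230) = 11757869557958/175430570142465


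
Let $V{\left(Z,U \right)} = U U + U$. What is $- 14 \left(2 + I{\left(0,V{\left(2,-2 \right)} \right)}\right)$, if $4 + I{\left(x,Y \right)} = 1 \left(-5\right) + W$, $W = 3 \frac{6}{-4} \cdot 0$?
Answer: $98$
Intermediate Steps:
$V{\left(Z,U \right)} = U + U^{2}$ ($V{\left(Z,U \right)} = U^{2} + U = U + U^{2}$)
$W = 0$ ($W = 3 \cdot 6 \left(- \frac{1}{4}\right) 0 = 3 \left(- \frac{3}{2}\right) 0 = \left(- \frac{9}{2}\right) 0 = 0$)
$I{\left(x,Y \right)} = -9$ ($I{\left(x,Y \right)} = -4 + \left(1 \left(-5\right) + 0\right) = -4 + \left(-5 + 0\right) = -4 - 5 = -9$)
$- 14 \left(2 + I{\left(0,V{\left(2,-2 \right)} \right)}\right) = - 14 \left(2 - 9\right) = \left(-14\right) \left(-7\right) = 98$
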